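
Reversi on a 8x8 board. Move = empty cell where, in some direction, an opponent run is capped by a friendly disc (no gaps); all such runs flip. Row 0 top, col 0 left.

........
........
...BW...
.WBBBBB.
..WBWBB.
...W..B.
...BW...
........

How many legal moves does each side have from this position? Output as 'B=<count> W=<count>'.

-- B to move --
(1,3): flips 1 -> legal
(1,4): flips 1 -> legal
(1,5): flips 1 -> legal
(2,0): no bracket -> illegal
(2,1): no bracket -> illegal
(2,2): no bracket -> illegal
(2,5): flips 1 -> legal
(3,0): flips 1 -> legal
(4,0): no bracket -> illegal
(4,1): flips 1 -> legal
(5,1): flips 1 -> legal
(5,2): flips 1 -> legal
(5,4): flips 1 -> legal
(5,5): flips 1 -> legal
(6,2): flips 2 -> legal
(6,5): flips 1 -> legal
(7,3): no bracket -> illegal
(7,4): no bracket -> illegal
(7,5): no bracket -> illegal
B mobility = 12
-- W to move --
(1,2): no bracket -> illegal
(1,3): flips 3 -> legal
(1,4): no bracket -> illegal
(2,1): no bracket -> illegal
(2,2): flips 3 -> legal
(2,5): no bracket -> illegal
(2,6): flips 1 -> legal
(2,7): no bracket -> illegal
(3,7): flips 5 -> legal
(4,1): no bracket -> illegal
(4,7): flips 2 -> legal
(5,2): no bracket -> illegal
(5,4): no bracket -> illegal
(5,5): no bracket -> illegal
(5,7): flips 2 -> legal
(6,2): flips 1 -> legal
(6,5): no bracket -> illegal
(6,6): no bracket -> illegal
(6,7): no bracket -> illegal
(7,2): no bracket -> illegal
(7,3): flips 1 -> legal
(7,4): no bracket -> illegal
W mobility = 8

Answer: B=12 W=8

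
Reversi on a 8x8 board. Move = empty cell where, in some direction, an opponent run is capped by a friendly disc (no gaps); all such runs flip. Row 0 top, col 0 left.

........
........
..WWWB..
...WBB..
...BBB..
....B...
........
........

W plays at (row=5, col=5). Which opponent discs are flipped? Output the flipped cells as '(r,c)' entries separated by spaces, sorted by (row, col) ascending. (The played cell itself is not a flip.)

Dir NW: opp run (4,4) capped by W -> flip
Dir N: opp run (4,5) (3,5) (2,5), next='.' -> no flip
Dir NE: first cell '.' (not opp) -> no flip
Dir W: opp run (5,4), next='.' -> no flip
Dir E: first cell '.' (not opp) -> no flip
Dir SW: first cell '.' (not opp) -> no flip
Dir S: first cell '.' (not opp) -> no flip
Dir SE: first cell '.' (not opp) -> no flip

Answer: (4,4)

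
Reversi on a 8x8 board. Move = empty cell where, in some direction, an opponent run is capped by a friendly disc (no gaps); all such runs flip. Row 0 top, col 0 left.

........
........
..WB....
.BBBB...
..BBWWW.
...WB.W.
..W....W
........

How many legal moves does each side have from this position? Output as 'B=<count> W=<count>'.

Answer: B=10 W=10

Derivation:
-- B to move --
(1,1): flips 1 -> legal
(1,2): flips 1 -> legal
(1,3): flips 1 -> legal
(2,1): flips 1 -> legal
(3,5): no bracket -> illegal
(3,6): flips 1 -> legal
(3,7): no bracket -> illegal
(4,7): flips 3 -> legal
(5,1): no bracket -> illegal
(5,2): flips 1 -> legal
(5,5): flips 1 -> legal
(5,7): no bracket -> illegal
(6,1): no bracket -> illegal
(6,3): flips 1 -> legal
(6,4): flips 1 -> legal
(6,5): no bracket -> illegal
(6,6): no bracket -> illegal
(7,1): no bracket -> illegal
(7,2): no bracket -> illegal
(7,3): no bracket -> illegal
(7,6): no bracket -> illegal
(7,7): no bracket -> illegal
B mobility = 10
-- W to move --
(1,2): flips 2 -> legal
(1,3): flips 3 -> legal
(1,4): no bracket -> illegal
(2,0): flips 2 -> legal
(2,1): no bracket -> illegal
(2,4): flips 2 -> legal
(2,5): no bracket -> illegal
(3,0): no bracket -> illegal
(3,5): no bracket -> illegal
(4,0): flips 1 -> legal
(4,1): flips 2 -> legal
(5,1): no bracket -> illegal
(5,2): flips 2 -> legal
(5,5): flips 1 -> legal
(6,3): flips 1 -> legal
(6,4): flips 1 -> legal
(6,5): no bracket -> illegal
W mobility = 10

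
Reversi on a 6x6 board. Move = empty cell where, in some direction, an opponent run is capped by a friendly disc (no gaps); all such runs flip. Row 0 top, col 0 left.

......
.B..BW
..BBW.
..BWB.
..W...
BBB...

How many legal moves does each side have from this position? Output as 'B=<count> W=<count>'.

Answer: B=3 W=8

Derivation:
-- B to move --
(0,4): no bracket -> illegal
(0,5): no bracket -> illegal
(1,3): no bracket -> illegal
(2,5): flips 1 -> legal
(3,1): no bracket -> illegal
(3,5): no bracket -> illegal
(4,1): no bracket -> illegal
(4,3): flips 1 -> legal
(4,4): flips 1 -> legal
(5,3): no bracket -> illegal
B mobility = 3
-- W to move --
(0,0): flips 2 -> legal
(0,1): no bracket -> illegal
(0,2): no bracket -> illegal
(0,3): no bracket -> illegal
(0,4): flips 1 -> legal
(0,5): no bracket -> illegal
(1,0): no bracket -> illegal
(1,2): flips 2 -> legal
(1,3): flips 2 -> legal
(2,0): no bracket -> illegal
(2,1): flips 2 -> legal
(2,5): no bracket -> illegal
(3,1): flips 1 -> legal
(3,5): flips 1 -> legal
(4,0): no bracket -> illegal
(4,1): no bracket -> illegal
(4,3): no bracket -> illegal
(4,4): flips 1 -> legal
(4,5): no bracket -> illegal
(5,3): no bracket -> illegal
W mobility = 8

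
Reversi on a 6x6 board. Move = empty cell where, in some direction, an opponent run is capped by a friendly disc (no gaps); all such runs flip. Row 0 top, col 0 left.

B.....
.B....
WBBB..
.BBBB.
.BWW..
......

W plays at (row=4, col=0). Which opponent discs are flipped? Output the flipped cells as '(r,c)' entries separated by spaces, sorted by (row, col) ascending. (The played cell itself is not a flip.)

Dir NW: edge -> no flip
Dir N: first cell '.' (not opp) -> no flip
Dir NE: opp run (3,1) (2,2), next='.' -> no flip
Dir W: edge -> no flip
Dir E: opp run (4,1) capped by W -> flip
Dir SW: edge -> no flip
Dir S: first cell '.' (not opp) -> no flip
Dir SE: first cell '.' (not opp) -> no flip

Answer: (4,1)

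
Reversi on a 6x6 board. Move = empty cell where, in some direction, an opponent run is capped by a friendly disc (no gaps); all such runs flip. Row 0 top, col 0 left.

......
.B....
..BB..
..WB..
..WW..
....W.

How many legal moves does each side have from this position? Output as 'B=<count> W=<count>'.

Answer: B=5 W=5

Derivation:
-- B to move --
(2,1): no bracket -> illegal
(3,1): flips 1 -> legal
(3,4): no bracket -> illegal
(4,1): flips 1 -> legal
(4,4): no bracket -> illegal
(4,5): no bracket -> illegal
(5,1): flips 1 -> legal
(5,2): flips 2 -> legal
(5,3): flips 1 -> legal
(5,5): no bracket -> illegal
B mobility = 5
-- W to move --
(0,0): no bracket -> illegal
(0,1): no bracket -> illegal
(0,2): no bracket -> illegal
(1,0): no bracket -> illegal
(1,2): flips 1 -> legal
(1,3): flips 2 -> legal
(1,4): flips 1 -> legal
(2,0): no bracket -> illegal
(2,1): no bracket -> illegal
(2,4): flips 1 -> legal
(3,1): no bracket -> illegal
(3,4): flips 1 -> legal
(4,4): no bracket -> illegal
W mobility = 5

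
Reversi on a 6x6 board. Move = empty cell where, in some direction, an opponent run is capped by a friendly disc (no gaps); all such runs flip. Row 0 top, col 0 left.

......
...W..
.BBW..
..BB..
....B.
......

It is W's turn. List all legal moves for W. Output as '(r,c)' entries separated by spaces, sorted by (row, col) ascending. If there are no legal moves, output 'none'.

(1,0): no bracket -> illegal
(1,1): no bracket -> illegal
(1,2): no bracket -> illegal
(2,0): flips 2 -> legal
(2,4): no bracket -> illegal
(3,0): no bracket -> illegal
(3,1): flips 1 -> legal
(3,4): no bracket -> illegal
(3,5): no bracket -> illegal
(4,1): flips 1 -> legal
(4,2): no bracket -> illegal
(4,3): flips 1 -> legal
(4,5): no bracket -> illegal
(5,3): no bracket -> illegal
(5,4): no bracket -> illegal
(5,5): no bracket -> illegal

Answer: (2,0) (3,1) (4,1) (4,3)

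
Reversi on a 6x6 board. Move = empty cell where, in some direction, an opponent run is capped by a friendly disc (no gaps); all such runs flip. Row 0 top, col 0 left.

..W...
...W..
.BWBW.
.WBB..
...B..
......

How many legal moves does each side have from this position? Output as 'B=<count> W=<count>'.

Answer: B=7 W=6

Derivation:
-- B to move --
(0,1): no bracket -> illegal
(0,3): flips 1 -> legal
(0,4): no bracket -> illegal
(1,1): flips 1 -> legal
(1,2): flips 1 -> legal
(1,4): no bracket -> illegal
(1,5): flips 1 -> legal
(2,0): no bracket -> illegal
(2,5): flips 1 -> legal
(3,0): flips 1 -> legal
(3,4): no bracket -> illegal
(3,5): no bracket -> illegal
(4,0): no bracket -> illegal
(4,1): flips 1 -> legal
(4,2): no bracket -> illegal
B mobility = 7
-- W to move --
(1,0): no bracket -> illegal
(1,1): flips 1 -> legal
(1,2): no bracket -> illegal
(1,4): no bracket -> illegal
(2,0): flips 1 -> legal
(3,0): no bracket -> illegal
(3,4): flips 2 -> legal
(4,1): no bracket -> illegal
(4,2): flips 2 -> legal
(4,4): flips 1 -> legal
(5,2): no bracket -> illegal
(5,3): flips 3 -> legal
(5,4): no bracket -> illegal
W mobility = 6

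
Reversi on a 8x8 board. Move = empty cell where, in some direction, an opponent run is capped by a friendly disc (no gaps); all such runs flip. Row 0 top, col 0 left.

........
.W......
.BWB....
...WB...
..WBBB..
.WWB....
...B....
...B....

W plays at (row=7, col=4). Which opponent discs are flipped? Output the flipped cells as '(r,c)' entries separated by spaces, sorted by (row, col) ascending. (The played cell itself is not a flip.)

Dir NW: opp run (6,3) capped by W -> flip
Dir N: first cell '.' (not opp) -> no flip
Dir NE: first cell '.' (not opp) -> no flip
Dir W: opp run (7,3), next='.' -> no flip
Dir E: first cell '.' (not opp) -> no flip
Dir SW: edge -> no flip
Dir S: edge -> no flip
Dir SE: edge -> no flip

Answer: (6,3)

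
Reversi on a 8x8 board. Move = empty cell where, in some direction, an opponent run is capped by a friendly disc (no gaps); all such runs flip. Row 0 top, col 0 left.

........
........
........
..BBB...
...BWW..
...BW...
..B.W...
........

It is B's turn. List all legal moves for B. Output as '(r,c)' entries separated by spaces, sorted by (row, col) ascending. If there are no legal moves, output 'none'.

(3,5): flips 1 -> legal
(3,6): no bracket -> illegal
(4,6): flips 2 -> legal
(5,5): flips 2 -> legal
(5,6): flips 1 -> legal
(6,3): no bracket -> illegal
(6,5): flips 1 -> legal
(7,3): no bracket -> illegal
(7,4): flips 3 -> legal
(7,5): flips 1 -> legal

Answer: (3,5) (4,6) (5,5) (5,6) (6,5) (7,4) (7,5)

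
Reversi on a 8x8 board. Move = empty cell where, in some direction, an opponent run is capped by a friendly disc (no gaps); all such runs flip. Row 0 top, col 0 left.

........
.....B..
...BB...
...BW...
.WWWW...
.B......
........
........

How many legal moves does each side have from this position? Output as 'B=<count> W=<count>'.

-- B to move --
(2,5): no bracket -> illegal
(3,0): no bracket -> illegal
(3,1): flips 1 -> legal
(3,2): no bracket -> illegal
(3,5): flips 1 -> legal
(4,0): no bracket -> illegal
(4,5): flips 1 -> legal
(5,0): no bracket -> illegal
(5,2): no bracket -> illegal
(5,3): flips 1 -> legal
(5,4): flips 2 -> legal
(5,5): flips 1 -> legal
B mobility = 6
-- W to move --
(0,4): no bracket -> illegal
(0,5): no bracket -> illegal
(0,6): flips 3 -> legal
(1,2): flips 1 -> legal
(1,3): flips 2 -> legal
(1,4): flips 1 -> legal
(1,6): no bracket -> illegal
(2,2): flips 1 -> legal
(2,5): no bracket -> illegal
(2,6): no bracket -> illegal
(3,2): flips 1 -> legal
(3,5): no bracket -> illegal
(4,0): no bracket -> illegal
(5,0): no bracket -> illegal
(5,2): no bracket -> illegal
(6,0): flips 1 -> legal
(6,1): flips 1 -> legal
(6,2): no bracket -> illegal
W mobility = 8

Answer: B=6 W=8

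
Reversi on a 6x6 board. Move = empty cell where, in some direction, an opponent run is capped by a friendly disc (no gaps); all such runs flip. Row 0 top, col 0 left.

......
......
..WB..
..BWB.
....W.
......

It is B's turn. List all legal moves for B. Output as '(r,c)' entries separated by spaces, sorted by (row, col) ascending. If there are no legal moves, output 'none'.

(1,1): no bracket -> illegal
(1,2): flips 1 -> legal
(1,3): no bracket -> illegal
(2,1): flips 1 -> legal
(2,4): no bracket -> illegal
(3,1): no bracket -> illegal
(3,5): no bracket -> illegal
(4,2): no bracket -> illegal
(4,3): flips 1 -> legal
(4,5): no bracket -> illegal
(5,3): no bracket -> illegal
(5,4): flips 1 -> legal
(5,5): no bracket -> illegal

Answer: (1,2) (2,1) (4,3) (5,4)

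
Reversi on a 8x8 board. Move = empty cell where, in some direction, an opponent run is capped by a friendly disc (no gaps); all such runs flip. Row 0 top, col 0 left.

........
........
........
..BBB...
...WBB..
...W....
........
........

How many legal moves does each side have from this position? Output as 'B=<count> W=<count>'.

-- B to move --
(4,2): flips 1 -> legal
(5,2): flips 1 -> legal
(5,4): flips 1 -> legal
(6,2): flips 1 -> legal
(6,3): flips 2 -> legal
(6,4): no bracket -> illegal
B mobility = 5
-- W to move --
(2,1): flips 1 -> legal
(2,2): no bracket -> illegal
(2,3): flips 1 -> legal
(2,4): no bracket -> illegal
(2,5): flips 1 -> legal
(3,1): no bracket -> illegal
(3,5): flips 1 -> legal
(3,6): no bracket -> illegal
(4,1): no bracket -> illegal
(4,2): no bracket -> illegal
(4,6): flips 2 -> legal
(5,4): no bracket -> illegal
(5,5): no bracket -> illegal
(5,6): no bracket -> illegal
W mobility = 5

Answer: B=5 W=5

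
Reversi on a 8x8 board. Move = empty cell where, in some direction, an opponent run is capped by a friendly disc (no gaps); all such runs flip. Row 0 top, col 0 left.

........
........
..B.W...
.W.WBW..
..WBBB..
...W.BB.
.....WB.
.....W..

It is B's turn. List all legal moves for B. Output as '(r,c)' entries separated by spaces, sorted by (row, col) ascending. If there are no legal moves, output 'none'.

Answer: (1,4) (2,3) (2,5) (2,6) (3,2) (3,6) (4,0) (4,1) (6,2) (6,3) (6,4) (7,4)

Derivation:
(1,3): no bracket -> illegal
(1,4): flips 1 -> legal
(1,5): no bracket -> illegal
(2,0): no bracket -> illegal
(2,1): no bracket -> illegal
(2,3): flips 1 -> legal
(2,5): flips 1 -> legal
(2,6): flips 1 -> legal
(3,0): no bracket -> illegal
(3,2): flips 1 -> legal
(3,6): flips 1 -> legal
(4,0): flips 1 -> legal
(4,1): flips 1 -> legal
(4,6): no bracket -> illegal
(5,1): no bracket -> illegal
(5,2): no bracket -> illegal
(5,4): no bracket -> illegal
(6,2): flips 1 -> legal
(6,3): flips 1 -> legal
(6,4): flips 1 -> legal
(7,4): flips 1 -> legal
(7,6): no bracket -> illegal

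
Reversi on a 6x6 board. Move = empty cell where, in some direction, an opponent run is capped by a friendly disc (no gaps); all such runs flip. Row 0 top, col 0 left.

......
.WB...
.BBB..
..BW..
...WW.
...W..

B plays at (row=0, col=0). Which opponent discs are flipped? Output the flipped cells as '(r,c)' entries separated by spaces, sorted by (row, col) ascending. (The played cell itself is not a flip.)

Answer: (1,1)

Derivation:
Dir NW: edge -> no flip
Dir N: edge -> no flip
Dir NE: edge -> no flip
Dir W: edge -> no flip
Dir E: first cell '.' (not opp) -> no flip
Dir SW: edge -> no flip
Dir S: first cell '.' (not opp) -> no flip
Dir SE: opp run (1,1) capped by B -> flip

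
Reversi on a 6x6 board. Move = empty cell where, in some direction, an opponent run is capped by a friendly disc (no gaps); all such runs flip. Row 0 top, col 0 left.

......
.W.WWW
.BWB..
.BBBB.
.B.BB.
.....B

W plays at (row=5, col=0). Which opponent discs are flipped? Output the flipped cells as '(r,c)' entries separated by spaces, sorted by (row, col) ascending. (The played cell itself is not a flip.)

Dir NW: edge -> no flip
Dir N: first cell '.' (not opp) -> no flip
Dir NE: opp run (4,1) (3,2) (2,3) capped by W -> flip
Dir W: edge -> no flip
Dir E: first cell '.' (not opp) -> no flip
Dir SW: edge -> no flip
Dir S: edge -> no flip
Dir SE: edge -> no flip

Answer: (2,3) (3,2) (4,1)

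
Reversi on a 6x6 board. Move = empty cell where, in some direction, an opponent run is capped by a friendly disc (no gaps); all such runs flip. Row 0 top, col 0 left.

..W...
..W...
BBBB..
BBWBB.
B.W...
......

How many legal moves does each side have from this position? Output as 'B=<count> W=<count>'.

Answer: B=7 W=5

Derivation:
-- B to move --
(0,1): flips 1 -> legal
(0,3): flips 1 -> legal
(1,1): no bracket -> illegal
(1,3): no bracket -> illegal
(4,1): flips 1 -> legal
(4,3): flips 1 -> legal
(5,1): flips 1 -> legal
(5,2): flips 2 -> legal
(5,3): flips 1 -> legal
B mobility = 7
-- W to move --
(1,0): flips 1 -> legal
(1,1): no bracket -> illegal
(1,3): no bracket -> illegal
(1,4): flips 1 -> legal
(2,4): flips 1 -> legal
(2,5): no bracket -> illegal
(3,5): flips 2 -> legal
(4,1): no bracket -> illegal
(4,3): no bracket -> illegal
(4,4): no bracket -> illegal
(4,5): flips 2 -> legal
(5,0): no bracket -> illegal
(5,1): no bracket -> illegal
W mobility = 5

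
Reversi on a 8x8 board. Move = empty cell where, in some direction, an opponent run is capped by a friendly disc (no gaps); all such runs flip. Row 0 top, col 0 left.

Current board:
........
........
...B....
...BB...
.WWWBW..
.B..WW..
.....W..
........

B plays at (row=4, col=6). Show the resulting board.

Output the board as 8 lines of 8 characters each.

Place B at (4,6); scan 8 dirs for brackets.
Dir NW: first cell '.' (not opp) -> no flip
Dir N: first cell '.' (not opp) -> no flip
Dir NE: first cell '.' (not opp) -> no flip
Dir W: opp run (4,5) capped by B -> flip
Dir E: first cell '.' (not opp) -> no flip
Dir SW: opp run (5,5), next='.' -> no flip
Dir S: first cell '.' (not opp) -> no flip
Dir SE: first cell '.' (not opp) -> no flip
All flips: (4,5)

Answer: ........
........
...B....
...BB...
.WWWBBB.
.B..WW..
.....W..
........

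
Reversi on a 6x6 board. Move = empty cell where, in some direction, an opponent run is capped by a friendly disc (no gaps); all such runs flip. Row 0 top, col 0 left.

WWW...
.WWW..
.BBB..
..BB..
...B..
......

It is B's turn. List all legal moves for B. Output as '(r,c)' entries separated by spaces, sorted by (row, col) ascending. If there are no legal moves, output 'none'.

(0,3): flips 2 -> legal
(0,4): flips 1 -> legal
(1,0): no bracket -> illegal
(1,4): no bracket -> illegal
(2,0): no bracket -> illegal
(2,4): no bracket -> illegal

Answer: (0,3) (0,4)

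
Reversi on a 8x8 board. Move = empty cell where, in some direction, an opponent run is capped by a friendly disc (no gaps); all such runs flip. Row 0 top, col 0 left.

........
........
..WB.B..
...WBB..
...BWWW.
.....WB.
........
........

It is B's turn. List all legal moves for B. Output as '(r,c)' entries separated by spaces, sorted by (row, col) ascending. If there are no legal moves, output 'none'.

(1,1): no bracket -> illegal
(1,2): no bracket -> illegal
(1,3): no bracket -> illegal
(2,1): flips 1 -> legal
(2,4): no bracket -> illegal
(3,1): no bracket -> illegal
(3,2): flips 1 -> legal
(3,6): flips 1 -> legal
(3,7): no bracket -> illegal
(4,2): no bracket -> illegal
(4,7): flips 3 -> legal
(5,3): flips 1 -> legal
(5,4): flips 2 -> legal
(5,7): flips 1 -> legal
(6,4): no bracket -> illegal
(6,5): flips 2 -> legal
(6,6): no bracket -> illegal

Answer: (2,1) (3,2) (3,6) (4,7) (5,3) (5,4) (5,7) (6,5)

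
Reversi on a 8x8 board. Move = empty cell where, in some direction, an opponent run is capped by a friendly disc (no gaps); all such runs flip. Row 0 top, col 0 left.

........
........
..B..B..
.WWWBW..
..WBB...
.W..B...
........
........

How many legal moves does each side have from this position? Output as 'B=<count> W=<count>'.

-- B to move --
(2,0): no bracket -> illegal
(2,1): flips 1 -> legal
(2,3): flips 1 -> legal
(2,4): no bracket -> illegal
(2,6): flips 1 -> legal
(3,0): flips 3 -> legal
(3,6): flips 1 -> legal
(4,0): flips 1 -> legal
(4,1): flips 1 -> legal
(4,5): flips 1 -> legal
(4,6): no bracket -> illegal
(5,0): no bracket -> illegal
(5,2): flips 2 -> legal
(5,3): no bracket -> illegal
(6,0): no bracket -> illegal
(6,1): no bracket -> illegal
(6,2): no bracket -> illegal
B mobility = 9
-- W to move --
(1,1): flips 1 -> legal
(1,2): flips 1 -> legal
(1,3): flips 1 -> legal
(1,4): no bracket -> illegal
(1,5): flips 1 -> legal
(1,6): no bracket -> illegal
(2,1): no bracket -> illegal
(2,3): no bracket -> illegal
(2,4): no bracket -> illegal
(2,6): no bracket -> illegal
(3,6): no bracket -> illegal
(4,5): flips 2 -> legal
(5,2): no bracket -> illegal
(5,3): flips 2 -> legal
(5,5): flips 1 -> legal
(6,3): no bracket -> illegal
(6,4): no bracket -> illegal
(6,5): flips 2 -> legal
W mobility = 8

Answer: B=9 W=8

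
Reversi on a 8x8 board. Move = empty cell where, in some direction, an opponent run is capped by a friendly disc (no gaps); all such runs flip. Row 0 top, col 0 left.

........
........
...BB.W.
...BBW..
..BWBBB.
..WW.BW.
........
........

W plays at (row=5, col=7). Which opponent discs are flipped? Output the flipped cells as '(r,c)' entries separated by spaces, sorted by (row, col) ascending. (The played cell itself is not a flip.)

Dir NW: opp run (4,6) capped by W -> flip
Dir N: first cell '.' (not opp) -> no flip
Dir NE: edge -> no flip
Dir W: first cell 'W' (not opp) -> no flip
Dir E: edge -> no flip
Dir SW: first cell '.' (not opp) -> no flip
Dir S: first cell '.' (not opp) -> no flip
Dir SE: edge -> no flip

Answer: (4,6)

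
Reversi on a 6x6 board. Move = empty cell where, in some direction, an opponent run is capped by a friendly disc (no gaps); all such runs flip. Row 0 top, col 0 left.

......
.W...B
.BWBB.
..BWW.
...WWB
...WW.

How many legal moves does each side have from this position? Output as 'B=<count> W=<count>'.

Answer: B=4 W=8

Derivation:
-- B to move --
(0,0): no bracket -> illegal
(0,1): flips 1 -> legal
(0,2): no bracket -> illegal
(1,0): no bracket -> illegal
(1,2): flips 1 -> legal
(1,3): no bracket -> illegal
(2,0): no bracket -> illegal
(2,5): no bracket -> illegal
(3,1): no bracket -> illegal
(3,5): flips 2 -> legal
(4,2): flips 3 -> legal
(5,2): no bracket -> illegal
(5,5): no bracket -> illegal
B mobility = 4
-- W to move --
(0,4): no bracket -> illegal
(0,5): no bracket -> illegal
(1,0): flips 2 -> legal
(1,2): flips 1 -> legal
(1,3): flips 1 -> legal
(1,4): flips 1 -> legal
(2,0): flips 1 -> legal
(2,5): flips 2 -> legal
(3,0): no bracket -> illegal
(3,1): flips 2 -> legal
(3,5): no bracket -> illegal
(4,1): no bracket -> illegal
(4,2): flips 1 -> legal
(5,5): no bracket -> illegal
W mobility = 8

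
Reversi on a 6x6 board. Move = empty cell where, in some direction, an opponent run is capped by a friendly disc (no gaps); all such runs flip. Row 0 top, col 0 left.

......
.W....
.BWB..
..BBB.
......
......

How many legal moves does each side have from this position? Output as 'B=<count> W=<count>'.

-- B to move --
(0,0): flips 2 -> legal
(0,1): flips 1 -> legal
(0,2): no bracket -> illegal
(1,0): no bracket -> illegal
(1,2): flips 1 -> legal
(1,3): no bracket -> illegal
(2,0): no bracket -> illegal
(3,1): no bracket -> illegal
B mobility = 3
-- W to move --
(1,0): no bracket -> illegal
(1,2): no bracket -> illegal
(1,3): no bracket -> illegal
(1,4): no bracket -> illegal
(2,0): flips 1 -> legal
(2,4): flips 1 -> legal
(2,5): no bracket -> illegal
(3,0): no bracket -> illegal
(3,1): flips 1 -> legal
(3,5): no bracket -> illegal
(4,1): no bracket -> illegal
(4,2): flips 1 -> legal
(4,3): no bracket -> illegal
(4,4): flips 1 -> legal
(4,5): no bracket -> illegal
W mobility = 5

Answer: B=3 W=5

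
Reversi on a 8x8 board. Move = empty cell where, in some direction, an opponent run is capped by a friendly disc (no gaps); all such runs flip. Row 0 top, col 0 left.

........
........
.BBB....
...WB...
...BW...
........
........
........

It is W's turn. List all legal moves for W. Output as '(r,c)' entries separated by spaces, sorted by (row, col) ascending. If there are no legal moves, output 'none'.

Answer: (1,1) (1,3) (2,4) (3,5) (4,2) (5,3)

Derivation:
(1,0): no bracket -> illegal
(1,1): flips 1 -> legal
(1,2): no bracket -> illegal
(1,3): flips 1 -> legal
(1,4): no bracket -> illegal
(2,0): no bracket -> illegal
(2,4): flips 1 -> legal
(2,5): no bracket -> illegal
(3,0): no bracket -> illegal
(3,1): no bracket -> illegal
(3,2): no bracket -> illegal
(3,5): flips 1 -> legal
(4,2): flips 1 -> legal
(4,5): no bracket -> illegal
(5,2): no bracket -> illegal
(5,3): flips 1 -> legal
(5,4): no bracket -> illegal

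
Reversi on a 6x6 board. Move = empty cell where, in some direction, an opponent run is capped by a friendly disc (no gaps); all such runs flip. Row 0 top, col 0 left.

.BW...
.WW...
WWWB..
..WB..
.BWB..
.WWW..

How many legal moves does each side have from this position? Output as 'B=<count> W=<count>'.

-- B to move --
(0,0): flips 2 -> legal
(0,3): flips 1 -> legal
(1,0): flips 2 -> legal
(1,3): no bracket -> illegal
(3,0): no bracket -> illegal
(3,1): flips 3 -> legal
(4,0): no bracket -> illegal
(4,4): no bracket -> illegal
(5,0): no bracket -> illegal
(5,4): no bracket -> illegal
B mobility = 4
-- W to move --
(0,0): flips 1 -> legal
(1,0): no bracket -> illegal
(1,3): flips 3 -> legal
(1,4): flips 1 -> legal
(2,4): flips 2 -> legal
(3,0): flips 1 -> legal
(3,1): flips 1 -> legal
(3,4): flips 3 -> legal
(4,0): flips 1 -> legal
(4,4): flips 2 -> legal
(5,0): flips 1 -> legal
(5,4): flips 1 -> legal
W mobility = 11

Answer: B=4 W=11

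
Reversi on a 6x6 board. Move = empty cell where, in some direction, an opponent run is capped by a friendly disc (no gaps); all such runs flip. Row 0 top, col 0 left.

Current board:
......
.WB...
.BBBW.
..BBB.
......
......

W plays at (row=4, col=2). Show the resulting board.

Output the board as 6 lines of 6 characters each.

Place W at (4,2); scan 8 dirs for brackets.
Dir NW: first cell '.' (not opp) -> no flip
Dir N: opp run (3,2) (2,2) (1,2), next='.' -> no flip
Dir NE: opp run (3,3) capped by W -> flip
Dir W: first cell '.' (not opp) -> no flip
Dir E: first cell '.' (not opp) -> no flip
Dir SW: first cell '.' (not opp) -> no flip
Dir S: first cell '.' (not opp) -> no flip
Dir SE: first cell '.' (not opp) -> no flip
All flips: (3,3)

Answer: ......
.WB...
.BBBW.
..BWB.
..W...
......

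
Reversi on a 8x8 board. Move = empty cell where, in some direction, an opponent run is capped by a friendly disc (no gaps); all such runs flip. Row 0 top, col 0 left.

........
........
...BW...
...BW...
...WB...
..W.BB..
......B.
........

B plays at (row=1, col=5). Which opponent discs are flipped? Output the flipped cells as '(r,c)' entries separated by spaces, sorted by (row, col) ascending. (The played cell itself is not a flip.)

Answer: (2,4)

Derivation:
Dir NW: first cell '.' (not opp) -> no flip
Dir N: first cell '.' (not opp) -> no flip
Dir NE: first cell '.' (not opp) -> no flip
Dir W: first cell '.' (not opp) -> no flip
Dir E: first cell '.' (not opp) -> no flip
Dir SW: opp run (2,4) capped by B -> flip
Dir S: first cell '.' (not opp) -> no flip
Dir SE: first cell '.' (not opp) -> no flip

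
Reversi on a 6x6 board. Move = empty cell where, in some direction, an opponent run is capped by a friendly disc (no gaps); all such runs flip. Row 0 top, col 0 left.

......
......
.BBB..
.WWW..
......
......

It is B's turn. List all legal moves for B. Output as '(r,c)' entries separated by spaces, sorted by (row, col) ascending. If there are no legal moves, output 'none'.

Answer: (4,0) (4,1) (4,2) (4,3) (4,4)

Derivation:
(2,0): no bracket -> illegal
(2,4): no bracket -> illegal
(3,0): no bracket -> illegal
(3,4): no bracket -> illegal
(4,0): flips 1 -> legal
(4,1): flips 2 -> legal
(4,2): flips 1 -> legal
(4,3): flips 2 -> legal
(4,4): flips 1 -> legal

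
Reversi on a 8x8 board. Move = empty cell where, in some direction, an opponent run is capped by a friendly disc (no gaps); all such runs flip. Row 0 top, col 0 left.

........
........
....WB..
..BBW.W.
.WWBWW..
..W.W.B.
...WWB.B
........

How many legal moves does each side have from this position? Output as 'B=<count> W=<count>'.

Answer: B=11 W=9

Derivation:
-- B to move --
(1,3): no bracket -> illegal
(1,4): no bracket -> illegal
(1,5): flips 1 -> legal
(2,3): flips 3 -> legal
(2,6): no bracket -> illegal
(2,7): no bracket -> illegal
(3,0): no bracket -> illegal
(3,1): no bracket -> illegal
(3,5): flips 1 -> legal
(3,7): no bracket -> illegal
(4,0): flips 2 -> legal
(4,6): flips 2 -> legal
(4,7): flips 1 -> legal
(5,0): flips 1 -> legal
(5,1): flips 1 -> legal
(5,3): no bracket -> illegal
(5,5): flips 1 -> legal
(6,1): flips 1 -> legal
(6,2): flips 4 -> legal
(7,2): no bracket -> illegal
(7,3): no bracket -> illegal
(7,4): no bracket -> illegal
(7,5): no bracket -> illegal
B mobility = 11
-- W to move --
(1,4): flips 1 -> legal
(1,5): no bracket -> illegal
(1,6): flips 1 -> legal
(2,1): flips 2 -> legal
(2,2): flips 2 -> legal
(2,3): flips 1 -> legal
(2,6): flips 1 -> legal
(3,1): flips 2 -> legal
(3,5): no bracket -> illegal
(4,6): no bracket -> illegal
(4,7): no bracket -> illegal
(5,3): no bracket -> illegal
(5,5): no bracket -> illegal
(5,7): no bracket -> illegal
(6,6): flips 1 -> legal
(7,4): no bracket -> illegal
(7,5): no bracket -> illegal
(7,6): flips 1 -> legal
(7,7): no bracket -> illegal
W mobility = 9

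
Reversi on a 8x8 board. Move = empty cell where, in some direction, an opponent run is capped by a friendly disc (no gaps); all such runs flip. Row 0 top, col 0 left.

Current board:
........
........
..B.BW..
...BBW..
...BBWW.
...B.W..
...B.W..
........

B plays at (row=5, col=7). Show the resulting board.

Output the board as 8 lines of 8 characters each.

Place B at (5,7); scan 8 dirs for brackets.
Dir NW: opp run (4,6) (3,5) capped by B -> flip
Dir N: first cell '.' (not opp) -> no flip
Dir NE: edge -> no flip
Dir W: first cell '.' (not opp) -> no flip
Dir E: edge -> no flip
Dir SW: first cell '.' (not opp) -> no flip
Dir S: first cell '.' (not opp) -> no flip
Dir SE: edge -> no flip
All flips: (3,5) (4,6)

Answer: ........
........
..B.BW..
...BBB..
...BBWB.
...B.W.B
...B.W..
........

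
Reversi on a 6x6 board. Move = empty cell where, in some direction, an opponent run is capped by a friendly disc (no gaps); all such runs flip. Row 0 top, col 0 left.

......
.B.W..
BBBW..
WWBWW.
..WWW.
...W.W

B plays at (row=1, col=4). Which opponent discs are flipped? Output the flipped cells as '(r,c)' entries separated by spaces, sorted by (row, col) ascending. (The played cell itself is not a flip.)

Dir NW: first cell '.' (not opp) -> no flip
Dir N: first cell '.' (not opp) -> no flip
Dir NE: first cell '.' (not opp) -> no flip
Dir W: opp run (1,3), next='.' -> no flip
Dir E: first cell '.' (not opp) -> no flip
Dir SW: opp run (2,3) capped by B -> flip
Dir S: first cell '.' (not opp) -> no flip
Dir SE: first cell '.' (not opp) -> no flip

Answer: (2,3)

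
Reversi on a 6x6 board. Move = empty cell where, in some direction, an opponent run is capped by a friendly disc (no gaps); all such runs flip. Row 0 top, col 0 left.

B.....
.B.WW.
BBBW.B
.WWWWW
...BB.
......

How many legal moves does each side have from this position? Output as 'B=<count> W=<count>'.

-- B to move --
(0,2): no bracket -> illegal
(0,3): flips 4 -> legal
(0,4): flips 1 -> legal
(0,5): no bracket -> illegal
(1,2): no bracket -> illegal
(1,5): no bracket -> illegal
(2,4): flips 2 -> legal
(3,0): no bracket -> illegal
(4,0): flips 1 -> legal
(4,1): flips 1 -> legal
(4,2): flips 2 -> legal
(4,5): flips 1 -> legal
B mobility = 7
-- W to move --
(0,1): flips 2 -> legal
(0,2): no bracket -> illegal
(1,0): flips 1 -> legal
(1,2): flips 1 -> legal
(1,5): flips 1 -> legal
(2,4): no bracket -> illegal
(3,0): no bracket -> illegal
(4,2): no bracket -> illegal
(4,5): no bracket -> illegal
(5,2): flips 1 -> legal
(5,3): flips 2 -> legal
(5,4): flips 2 -> legal
(5,5): flips 1 -> legal
W mobility = 8

Answer: B=7 W=8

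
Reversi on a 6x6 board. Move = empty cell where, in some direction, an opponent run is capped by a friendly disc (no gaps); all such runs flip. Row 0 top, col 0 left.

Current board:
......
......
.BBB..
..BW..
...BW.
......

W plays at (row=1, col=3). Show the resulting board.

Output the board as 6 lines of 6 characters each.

Place W at (1,3); scan 8 dirs for brackets.
Dir NW: first cell '.' (not opp) -> no flip
Dir N: first cell '.' (not opp) -> no flip
Dir NE: first cell '.' (not opp) -> no flip
Dir W: first cell '.' (not opp) -> no flip
Dir E: first cell '.' (not opp) -> no flip
Dir SW: opp run (2,2), next='.' -> no flip
Dir S: opp run (2,3) capped by W -> flip
Dir SE: first cell '.' (not opp) -> no flip
All flips: (2,3)

Answer: ......
...W..
.BBW..
..BW..
...BW.
......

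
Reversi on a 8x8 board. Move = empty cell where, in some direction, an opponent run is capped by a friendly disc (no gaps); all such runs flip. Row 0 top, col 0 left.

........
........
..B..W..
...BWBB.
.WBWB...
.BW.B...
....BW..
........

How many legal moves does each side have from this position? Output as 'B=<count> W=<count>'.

Answer: B=10 W=9

Derivation:
-- B to move --
(1,4): flips 1 -> legal
(1,5): flips 1 -> legal
(1,6): no bracket -> illegal
(2,3): no bracket -> illegal
(2,4): flips 1 -> legal
(2,6): no bracket -> illegal
(3,0): no bracket -> illegal
(3,1): flips 1 -> legal
(3,2): flips 1 -> legal
(4,0): flips 1 -> legal
(4,5): no bracket -> illegal
(5,0): no bracket -> illegal
(5,3): flips 2 -> legal
(5,5): no bracket -> illegal
(5,6): no bracket -> illegal
(6,1): no bracket -> illegal
(6,2): flips 1 -> legal
(6,3): no bracket -> illegal
(6,6): flips 1 -> legal
(7,4): no bracket -> illegal
(7,5): no bracket -> illegal
(7,6): flips 1 -> legal
B mobility = 10
-- W to move --
(1,1): no bracket -> illegal
(1,2): no bracket -> illegal
(1,3): no bracket -> illegal
(2,1): no bracket -> illegal
(2,3): flips 1 -> legal
(2,4): no bracket -> illegal
(2,6): no bracket -> illegal
(2,7): no bracket -> illegal
(3,1): no bracket -> illegal
(3,2): flips 2 -> legal
(3,7): flips 2 -> legal
(4,0): no bracket -> illegal
(4,5): flips 2 -> legal
(4,6): no bracket -> illegal
(4,7): flips 1 -> legal
(5,0): flips 1 -> legal
(5,3): no bracket -> illegal
(5,5): no bracket -> illegal
(6,0): no bracket -> illegal
(6,1): flips 1 -> legal
(6,2): no bracket -> illegal
(6,3): flips 1 -> legal
(7,3): no bracket -> illegal
(7,4): flips 3 -> legal
(7,5): no bracket -> illegal
W mobility = 9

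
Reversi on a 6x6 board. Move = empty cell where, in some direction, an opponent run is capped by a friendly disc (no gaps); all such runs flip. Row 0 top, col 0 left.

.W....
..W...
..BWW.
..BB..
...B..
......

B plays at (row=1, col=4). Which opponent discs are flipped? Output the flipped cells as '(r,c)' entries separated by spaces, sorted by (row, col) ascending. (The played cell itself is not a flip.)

Answer: (2,3)

Derivation:
Dir NW: first cell '.' (not opp) -> no flip
Dir N: first cell '.' (not opp) -> no flip
Dir NE: first cell '.' (not opp) -> no flip
Dir W: first cell '.' (not opp) -> no flip
Dir E: first cell '.' (not opp) -> no flip
Dir SW: opp run (2,3) capped by B -> flip
Dir S: opp run (2,4), next='.' -> no flip
Dir SE: first cell '.' (not opp) -> no flip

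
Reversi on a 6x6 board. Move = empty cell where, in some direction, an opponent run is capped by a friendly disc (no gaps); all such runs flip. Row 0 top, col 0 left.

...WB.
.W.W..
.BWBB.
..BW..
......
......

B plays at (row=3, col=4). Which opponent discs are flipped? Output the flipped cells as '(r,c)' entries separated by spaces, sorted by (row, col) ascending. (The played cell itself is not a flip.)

Dir NW: first cell 'B' (not opp) -> no flip
Dir N: first cell 'B' (not opp) -> no flip
Dir NE: first cell '.' (not opp) -> no flip
Dir W: opp run (3,3) capped by B -> flip
Dir E: first cell '.' (not opp) -> no flip
Dir SW: first cell '.' (not opp) -> no flip
Dir S: first cell '.' (not opp) -> no flip
Dir SE: first cell '.' (not opp) -> no flip

Answer: (3,3)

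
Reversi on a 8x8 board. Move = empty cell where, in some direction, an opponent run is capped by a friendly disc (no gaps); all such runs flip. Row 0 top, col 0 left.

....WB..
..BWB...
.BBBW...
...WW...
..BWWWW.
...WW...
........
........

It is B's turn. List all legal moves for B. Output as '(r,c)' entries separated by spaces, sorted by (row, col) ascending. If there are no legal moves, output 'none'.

Answer: (0,3) (1,5) (2,5) (4,7) (5,5) (5,6) (6,3) (6,4)

Derivation:
(0,2): no bracket -> illegal
(0,3): flips 2 -> legal
(1,5): flips 2 -> legal
(2,5): flips 1 -> legal
(3,2): no bracket -> illegal
(3,5): no bracket -> illegal
(3,6): no bracket -> illegal
(3,7): no bracket -> illegal
(4,7): flips 4 -> legal
(5,2): no bracket -> illegal
(5,5): flips 2 -> legal
(5,6): flips 2 -> legal
(5,7): no bracket -> illegal
(6,2): no bracket -> illegal
(6,3): flips 3 -> legal
(6,4): flips 5 -> legal
(6,5): no bracket -> illegal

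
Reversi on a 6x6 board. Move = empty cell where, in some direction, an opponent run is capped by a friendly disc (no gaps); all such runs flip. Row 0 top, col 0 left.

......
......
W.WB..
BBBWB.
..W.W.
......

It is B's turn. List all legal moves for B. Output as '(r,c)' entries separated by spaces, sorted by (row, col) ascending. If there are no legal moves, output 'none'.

Answer: (1,0) (1,2) (1,3) (2,1) (4,3) (5,2) (5,3) (5,4)

Derivation:
(1,0): flips 1 -> legal
(1,1): no bracket -> illegal
(1,2): flips 1 -> legal
(1,3): flips 1 -> legal
(2,1): flips 1 -> legal
(2,4): no bracket -> illegal
(3,5): no bracket -> illegal
(4,1): no bracket -> illegal
(4,3): flips 1 -> legal
(4,5): no bracket -> illegal
(5,1): no bracket -> illegal
(5,2): flips 1 -> legal
(5,3): flips 1 -> legal
(5,4): flips 1 -> legal
(5,5): no bracket -> illegal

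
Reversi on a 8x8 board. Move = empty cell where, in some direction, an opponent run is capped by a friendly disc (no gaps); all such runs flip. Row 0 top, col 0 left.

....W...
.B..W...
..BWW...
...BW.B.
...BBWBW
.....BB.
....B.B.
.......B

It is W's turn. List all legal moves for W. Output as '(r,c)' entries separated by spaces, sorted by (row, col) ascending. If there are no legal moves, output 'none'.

(0,0): no bracket -> illegal
(0,1): no bracket -> illegal
(0,2): no bracket -> illegal
(1,0): no bracket -> illegal
(1,2): no bracket -> illegal
(1,3): no bracket -> illegal
(2,0): no bracket -> illegal
(2,1): flips 1 -> legal
(2,5): flips 1 -> legal
(2,6): no bracket -> illegal
(2,7): flips 1 -> legal
(3,1): no bracket -> illegal
(3,2): flips 1 -> legal
(3,5): no bracket -> illegal
(3,7): no bracket -> illegal
(4,2): flips 3 -> legal
(5,2): flips 1 -> legal
(5,3): flips 2 -> legal
(5,4): flips 1 -> legal
(5,7): no bracket -> illegal
(6,3): no bracket -> illegal
(6,5): flips 2 -> legal
(6,7): flips 1 -> legal
(7,3): no bracket -> illegal
(7,4): no bracket -> illegal
(7,5): no bracket -> illegal
(7,6): no bracket -> illegal

Answer: (2,1) (2,5) (2,7) (3,2) (4,2) (5,2) (5,3) (5,4) (6,5) (6,7)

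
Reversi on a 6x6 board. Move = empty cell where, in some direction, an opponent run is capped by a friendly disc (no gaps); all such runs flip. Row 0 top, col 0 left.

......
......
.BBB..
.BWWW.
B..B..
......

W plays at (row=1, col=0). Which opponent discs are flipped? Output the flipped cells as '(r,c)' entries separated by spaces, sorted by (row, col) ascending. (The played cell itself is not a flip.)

Dir NW: edge -> no flip
Dir N: first cell '.' (not opp) -> no flip
Dir NE: first cell '.' (not opp) -> no flip
Dir W: edge -> no flip
Dir E: first cell '.' (not opp) -> no flip
Dir SW: edge -> no flip
Dir S: first cell '.' (not opp) -> no flip
Dir SE: opp run (2,1) capped by W -> flip

Answer: (2,1)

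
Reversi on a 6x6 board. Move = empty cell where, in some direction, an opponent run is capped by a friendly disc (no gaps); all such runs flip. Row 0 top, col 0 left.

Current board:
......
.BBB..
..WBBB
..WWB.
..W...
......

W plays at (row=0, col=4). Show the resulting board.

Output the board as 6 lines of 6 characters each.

Place W at (0,4); scan 8 dirs for brackets.
Dir NW: edge -> no flip
Dir N: edge -> no flip
Dir NE: edge -> no flip
Dir W: first cell '.' (not opp) -> no flip
Dir E: first cell '.' (not opp) -> no flip
Dir SW: opp run (1,3) capped by W -> flip
Dir S: first cell '.' (not opp) -> no flip
Dir SE: first cell '.' (not opp) -> no flip
All flips: (1,3)

Answer: ....W.
.BBW..
..WBBB
..WWB.
..W...
......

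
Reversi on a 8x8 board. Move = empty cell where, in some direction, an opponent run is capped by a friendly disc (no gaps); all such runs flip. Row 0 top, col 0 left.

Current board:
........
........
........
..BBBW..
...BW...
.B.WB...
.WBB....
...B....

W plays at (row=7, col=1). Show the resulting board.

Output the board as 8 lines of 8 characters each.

Place W at (7,1); scan 8 dirs for brackets.
Dir NW: first cell '.' (not opp) -> no flip
Dir N: first cell 'W' (not opp) -> no flip
Dir NE: opp run (6,2) capped by W -> flip
Dir W: first cell '.' (not opp) -> no flip
Dir E: first cell '.' (not opp) -> no flip
Dir SW: edge -> no flip
Dir S: edge -> no flip
Dir SE: edge -> no flip
All flips: (6,2)

Answer: ........
........
........
..BBBW..
...BW...
.B.WB...
.WWB....
.W.B....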